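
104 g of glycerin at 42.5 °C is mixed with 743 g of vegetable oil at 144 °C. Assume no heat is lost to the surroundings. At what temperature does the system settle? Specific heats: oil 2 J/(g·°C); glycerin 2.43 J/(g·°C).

T_f ≈ 129.2 °C

Setting the total heat transfer to zero:
743*2*(T − 144) + 104*2.43*(T − 42.5) = 0
(1486 + 252.72) T = 1486*144 + 252.72*42.5
T = 224725 / 1738.7 = 129 °C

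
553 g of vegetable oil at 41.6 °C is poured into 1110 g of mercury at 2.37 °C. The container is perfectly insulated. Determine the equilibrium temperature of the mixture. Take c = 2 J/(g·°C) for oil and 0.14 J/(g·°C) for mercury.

Net heat exchanged in the isolated system is zero:
553×2×(T − 41.6) + 1110×0.14×(T − 2.37) = 0
1106(T − 41.6) + 155.4(T − 2.37) = 0
1261.4 T = 46378
T ≈ 36.77 °C

T_f ≈ 36.8 °C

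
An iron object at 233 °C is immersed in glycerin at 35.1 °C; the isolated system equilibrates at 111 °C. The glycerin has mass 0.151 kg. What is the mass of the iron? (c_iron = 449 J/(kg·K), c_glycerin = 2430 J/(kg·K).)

m ≈ 0.508 kg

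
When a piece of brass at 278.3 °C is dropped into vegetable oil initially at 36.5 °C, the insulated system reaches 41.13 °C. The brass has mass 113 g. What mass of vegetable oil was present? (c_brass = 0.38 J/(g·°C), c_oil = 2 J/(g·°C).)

Heat lost by the brass = heat gained by the oil:
113·0.38·(278.3 − 41.13) = m·2·(41.13 − 36.5)
9.26 m = 10184  ⇒  m ≈ 1100 g

m ≈ 1100 g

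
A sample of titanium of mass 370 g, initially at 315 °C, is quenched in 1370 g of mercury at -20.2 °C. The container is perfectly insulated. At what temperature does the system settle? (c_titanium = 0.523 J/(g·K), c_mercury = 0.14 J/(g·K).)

T_f is the heat-capacity-weighted average of the initial temperatures:
T_f = (193.51·315 + 191.8·(-20.2)) / (193.51 + 191.8)
    = 57081 / 385.31 ≈ 148.14 °C

T_f ≈ 148.1 °C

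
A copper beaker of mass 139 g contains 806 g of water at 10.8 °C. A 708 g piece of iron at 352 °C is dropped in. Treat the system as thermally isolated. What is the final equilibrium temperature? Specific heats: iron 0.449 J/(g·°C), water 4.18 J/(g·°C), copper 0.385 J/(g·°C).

Setting the total heat transfer to zero:
708*0.449*(T − 352) + 806*4.18*(T − 10.8) + 139*0.385*(T − 10.8) = 0
317.89(T − 352) + 3369.1(T − 10.8) + 53.52(T − 10.8) = 0
(317.89 + 3369.1 + 53.52) T = 317.89*352 + 3369.1*10.8 + 53.52*10.8
T = 148862/3740.5 ≈ 39.80 °C

T_f ≈ 39.8 °C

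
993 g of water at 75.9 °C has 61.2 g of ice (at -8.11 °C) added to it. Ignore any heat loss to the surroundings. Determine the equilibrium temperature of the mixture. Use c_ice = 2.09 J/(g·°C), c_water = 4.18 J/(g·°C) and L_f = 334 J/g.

T_f ≈ 66.6 °C

Conservation of energy gives ΣQ = 0:
ice -8.11→0 °C: 61.2×2.09×8.11 = 1037.3
  fusion: m_ice L_f = 61.2×334 = 20441
  meltwater 0→T: 61.2×4.18×T = 255.82 T
  water: 4150.7(T − 75.9)
4406.6 T = 315041 − 21478 = 293563
T ≈ 66.62 °C (positive, so assuming full melt was valid).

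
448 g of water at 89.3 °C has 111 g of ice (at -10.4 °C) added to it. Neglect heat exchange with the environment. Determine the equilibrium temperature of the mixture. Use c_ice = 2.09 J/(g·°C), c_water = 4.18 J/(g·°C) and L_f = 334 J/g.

T_f ≈ 54.7 °C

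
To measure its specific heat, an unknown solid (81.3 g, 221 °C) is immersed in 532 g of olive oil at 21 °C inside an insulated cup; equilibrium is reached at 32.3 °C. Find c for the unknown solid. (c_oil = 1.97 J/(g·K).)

m_s c (T_s − T_f) = m_oil c_oil (T_f − T_0):
81.3×c×(221 − 32.3) = 532×1.97×(32.3 − 21)
15341 c = 11843  ⇒  c ≈ 0.772 J/(g·K)

c ≈ 0.772 J/(g·K)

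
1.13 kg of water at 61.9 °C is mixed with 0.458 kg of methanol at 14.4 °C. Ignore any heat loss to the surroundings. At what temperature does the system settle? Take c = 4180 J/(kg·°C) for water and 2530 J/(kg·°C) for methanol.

T_f ≈ 52.5 °C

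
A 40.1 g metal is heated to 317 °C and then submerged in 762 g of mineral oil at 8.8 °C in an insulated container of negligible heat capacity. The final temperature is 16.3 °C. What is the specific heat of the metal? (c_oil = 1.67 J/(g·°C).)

c ≈ 0.792 J/(g·°C)

Setting the total heat transfer to zero:
40.1·c·(16.3 − 317) + 762·1.67·(16.3 − 8.8) = 0
-12058 c = -9544
c = -9544/-12058 ≈ 0.7915 J/(g·°C)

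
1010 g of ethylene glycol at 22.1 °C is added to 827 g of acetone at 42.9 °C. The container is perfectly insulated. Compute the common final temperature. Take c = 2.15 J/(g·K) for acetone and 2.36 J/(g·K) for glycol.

T_f ≈ 31.0 °C

Taking heat into each body as positive, Σ m c ΔT = 0:
827×2.15×(T − 42.9) + 1010×2.36×(T − 22.1) = 0
1778(T − 42.9) + 2383.6(T − 22.1) = 0
(1778 + 2383.6) T = 1778×42.9 + 2383.6×22.1
T = 128956/4161.6 ≈ 30.99 °C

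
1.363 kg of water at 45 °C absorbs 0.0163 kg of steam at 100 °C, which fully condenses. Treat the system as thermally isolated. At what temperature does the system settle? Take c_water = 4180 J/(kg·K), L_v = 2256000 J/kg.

T_f ≈ 52.0 °C

Setting the total heat transfer to zero:
steam→water at 100 °C releases m L_v = 0.0163×2256000 = 36773
  condensate cools 100→T: 0.0163×4180×(T − 100) = 68.13(T − 100)
  water warms: 1.363×4180×(T − 45) = 5697.3(T − 45)
5765.5 T = 36773 + 6813.4 + 256380 = 299966
T ≈ 52.03 °C, under the boiling point, so the assumption holds.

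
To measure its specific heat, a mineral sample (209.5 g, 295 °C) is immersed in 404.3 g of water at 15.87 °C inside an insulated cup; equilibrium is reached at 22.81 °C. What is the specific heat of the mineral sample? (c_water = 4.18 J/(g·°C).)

c ≈ 0.206 J/(g·°C)

Heat lost by the mineral sample = heat gained by the water:
209.5×c×(295 − 22.81) = 404.3×4.18×(22.81 − 15.87)
57024 c = 11728  ⇒  c ≈ 0.2057 J/(g·°C)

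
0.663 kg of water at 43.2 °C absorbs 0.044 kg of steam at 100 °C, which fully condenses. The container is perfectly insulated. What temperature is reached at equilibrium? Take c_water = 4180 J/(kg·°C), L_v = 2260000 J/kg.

Energy balance with sensible and latent terms:
steam→water at 100 °C releases m L_v = 0.044·2260000 = 99440
  condensate cools 100→T: 0.044·4180·(T − 100) = 183.92(T − 100)
  original water: 2771.3(T − 43.2)
2955.3 T = 99440 + 18392 + 119722 = 237554
T ≈ 80.38 °C, under the boiling point, so the assumption holds.

T_f ≈ 80.4 °C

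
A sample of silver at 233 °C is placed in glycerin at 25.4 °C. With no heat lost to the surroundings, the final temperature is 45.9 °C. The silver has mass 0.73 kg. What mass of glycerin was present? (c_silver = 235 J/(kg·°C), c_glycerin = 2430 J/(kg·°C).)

Heat lost by the silver = heat gained by the glycerin:
0.73·235·(233 − 45.9) = m·2430·(45.9 − 25.4)
49815 m = 32097  ⇒  m ≈ 0.6443 kg

m ≈ 0.644 kg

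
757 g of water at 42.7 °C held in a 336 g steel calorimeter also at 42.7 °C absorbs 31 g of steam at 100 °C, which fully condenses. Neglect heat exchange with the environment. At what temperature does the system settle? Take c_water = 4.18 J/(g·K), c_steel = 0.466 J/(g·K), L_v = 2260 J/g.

T_f ≈ 65.2 °C

Setting the total heat transfer to zero:
condense steam: −31×2260 = −70060
  condensed water 100 °C→T: 129.58(T − 100)
  original water: 3164.3(T − 42.7)
  steel cup: 336×0.466×(T − 42.7) = 156.58(T − 42.7)
3450.4 T = 70060 + 12958 + 141800 = 224818
T ≈ 65.16 °C (< 100 °C, so full condensation is consistent).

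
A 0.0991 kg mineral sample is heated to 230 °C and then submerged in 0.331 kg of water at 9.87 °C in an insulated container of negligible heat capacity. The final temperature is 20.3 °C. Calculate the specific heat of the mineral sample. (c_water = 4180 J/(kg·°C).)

c ≈ 694 J/(kg·°C)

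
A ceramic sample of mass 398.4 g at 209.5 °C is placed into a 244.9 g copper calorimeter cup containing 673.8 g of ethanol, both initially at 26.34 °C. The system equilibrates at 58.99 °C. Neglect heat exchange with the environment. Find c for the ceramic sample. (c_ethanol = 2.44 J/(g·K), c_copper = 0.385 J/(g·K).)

c ≈ 0.947 J/(g·K)

Net heat exchanged in the isolated system is zero:
398.4·c·(58.99 − 209.5) + 673.8·2.44·(58.99 − 26.34) + 244.9·0.385·(58.99 − 26.34) = 0
-59963 c = -56757
c = -56757/-59963 ≈ 0.9465 J/(g·K)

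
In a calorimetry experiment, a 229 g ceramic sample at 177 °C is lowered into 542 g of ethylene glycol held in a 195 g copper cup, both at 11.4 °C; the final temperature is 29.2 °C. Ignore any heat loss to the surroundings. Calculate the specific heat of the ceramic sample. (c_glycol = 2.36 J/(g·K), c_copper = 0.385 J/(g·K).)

c ≈ 0.712 J/(g·K)

Taking heat into each body as positive, Σ m c ΔT = 0:
229·c·(29.2 − 177) + 542·2.36·(29.2 − 11.4) + 195·0.385·(29.2 − 11.4) = 0
-33846 c = -24105
c = -24105/-33846 ≈ 0.7122 J/(g·K)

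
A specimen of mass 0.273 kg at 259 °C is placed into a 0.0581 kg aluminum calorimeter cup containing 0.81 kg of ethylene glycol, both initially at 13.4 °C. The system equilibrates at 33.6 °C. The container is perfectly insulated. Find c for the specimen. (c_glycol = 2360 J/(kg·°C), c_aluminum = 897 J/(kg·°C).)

c ≈ 645 J/(kg·°C)

Taking heat into each body as positive, Σ m c ΔT = 0:
0.273×c×(33.6 − 259) + 0.81×2360×(33.6 − 13.4) + 0.0581×897×(33.6 − 13.4) = 0
-61.53 c = -39667
c = -39667/-61.53 ≈ 644.6 J/(kg·°C)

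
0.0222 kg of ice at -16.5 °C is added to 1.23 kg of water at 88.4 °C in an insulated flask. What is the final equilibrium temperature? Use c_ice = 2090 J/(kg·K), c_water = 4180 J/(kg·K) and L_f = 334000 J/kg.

T_f ≈ 85.3 °C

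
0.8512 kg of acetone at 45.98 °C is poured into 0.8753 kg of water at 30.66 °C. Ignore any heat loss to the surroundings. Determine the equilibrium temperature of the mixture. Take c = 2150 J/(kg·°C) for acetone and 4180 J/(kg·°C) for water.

T_f is the heat-capacity-weighted average of the initial temperatures:
T_f = (1830.1*45.98 + 3658.8*30.66) / (1830.1 + 3658.8)
    = 196324 / 5488.8 ≈ 35.77 °C

T_f ≈ 35.8 °C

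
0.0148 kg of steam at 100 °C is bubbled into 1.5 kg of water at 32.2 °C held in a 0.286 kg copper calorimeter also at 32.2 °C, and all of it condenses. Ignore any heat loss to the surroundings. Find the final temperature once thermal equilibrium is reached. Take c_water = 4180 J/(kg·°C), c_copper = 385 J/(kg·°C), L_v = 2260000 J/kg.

T_f ≈ 38.0 °C

Heat gained plus heat lost sum to zero:
condense steam: −0.0148·2260000 = −33448
  condensate cools 100→T: 0.0148·4180·(T − 100) = 61.86(T − 100)
  original water: 6270(T − 32.2)
  copper cup: 0.286·385·(T − 32.2) = 110.11(T − 32.2)
6442 T = 33448 + 6186.4 + 205440 = 245074
T ≈ 38.04 °C, under the boiling point, so the assumption holds.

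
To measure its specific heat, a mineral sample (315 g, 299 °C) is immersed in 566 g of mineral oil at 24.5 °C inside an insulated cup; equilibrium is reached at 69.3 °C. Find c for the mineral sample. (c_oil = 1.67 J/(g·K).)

c ≈ 0.585 J/(g·K)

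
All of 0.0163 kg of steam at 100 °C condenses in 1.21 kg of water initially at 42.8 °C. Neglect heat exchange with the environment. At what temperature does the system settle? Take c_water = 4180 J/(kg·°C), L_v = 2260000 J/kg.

T_f ≈ 50.7 °C

Conservation of energy gives ΣQ = 0:
latent heat released on condensation: 0.0163·2260000 = 36838
  condensate cools 100→T: 0.0163·4180·(T − 100) = 68.13(T − 100)
  water warms: 1.21·4180·(T − 42.8) = 5057.8(T − 42.8)
5125.9 T = 36838 + 6813.4 + 216474 = 260125
T ≈ 50.75 °C — below 100 °C, confirming all the steam condensed.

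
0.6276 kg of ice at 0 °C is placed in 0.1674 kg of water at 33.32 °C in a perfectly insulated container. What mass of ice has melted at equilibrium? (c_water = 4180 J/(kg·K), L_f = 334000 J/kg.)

m_melted ≈ 0.0698 kg

Heat available from the water dropping to 0 °C: 0.1674×4180×33.32 = 23315 J.
To melt every bit of ice: 0.6276×334000 = 209618 J.
That's not enough to melt it all — equilibrium is at 0 °C with ice remaining.
Mass melted = 23315/334000 ≈ 0.06981 kg.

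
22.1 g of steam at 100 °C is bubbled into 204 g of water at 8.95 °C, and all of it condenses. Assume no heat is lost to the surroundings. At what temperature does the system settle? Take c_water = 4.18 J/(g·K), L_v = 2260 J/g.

T_f ≈ 70.7 °C

Taking heat into each body as positive, Σ m c ΔT = 0:
steam→water at 100 °C releases m L_v = 22.1·2260 = 49946
  condensate cools 100→T: 22.1·4.18·(T − 100) = 92.38(T − 100)
  water warms: 204·4.18·(T − 8.95) = 852.72(T − 8.95)
945.1 T = 49946 + 9237.8 + 7631.8 = 66816
T ≈ 70.70 °C — below 100 °C, confirming all the steam condensed.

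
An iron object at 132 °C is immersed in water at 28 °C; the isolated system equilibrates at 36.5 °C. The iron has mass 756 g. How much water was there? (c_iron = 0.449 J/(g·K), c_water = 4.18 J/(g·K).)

|Q_iron| = |Q_water|:
756·0.449·(132 − 36.5) = m·4.18·(36.5 − 28)
35.53 m = 32417  ⇒  m ≈ 912.4 g

m ≈ 912 g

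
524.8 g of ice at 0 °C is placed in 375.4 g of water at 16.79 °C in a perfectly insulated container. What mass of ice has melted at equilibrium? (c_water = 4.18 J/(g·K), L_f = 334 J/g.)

m_melted ≈ 78.9 g

Cooling the water to 0 °C releases 375.4·4.18·16.79 = 26346 J.
To melt every bit of ice: 524.8·334 = 175283 J.
26346 J < 175283 J, so only part of the ice melts and the system sits at 0 °C.
m_melted·334 = 26346  ⇒  m_melted ≈ 78.88 g.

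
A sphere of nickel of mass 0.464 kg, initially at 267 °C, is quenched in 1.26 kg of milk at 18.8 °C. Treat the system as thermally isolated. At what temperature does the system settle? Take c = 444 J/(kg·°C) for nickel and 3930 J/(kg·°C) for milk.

T_f is the heat-capacity-weighted average of the initial temperatures:
T_f = (206.02·267 + 4951.8·18.8) / (206.02 + 4951.8)
    = 148100 / 5157.8 ≈ 28.71 °C

T_f ≈ 28.7 °C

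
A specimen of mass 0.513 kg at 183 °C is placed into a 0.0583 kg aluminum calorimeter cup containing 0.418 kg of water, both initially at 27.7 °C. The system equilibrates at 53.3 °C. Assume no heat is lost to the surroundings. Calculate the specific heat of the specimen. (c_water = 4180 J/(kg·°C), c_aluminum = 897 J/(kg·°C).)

Energy conservation, ΣQ = 0:
0.513×c×(53.3 − 183) + 0.418×4180×(53.3 − 27.7) + 0.0583×897×(53.3 − 27.7) = 0
-66.54 c = -46068
c = -46068/-66.54 ≈ 692.4 J/(kg·°C)

c ≈ 692 J/(kg·°C)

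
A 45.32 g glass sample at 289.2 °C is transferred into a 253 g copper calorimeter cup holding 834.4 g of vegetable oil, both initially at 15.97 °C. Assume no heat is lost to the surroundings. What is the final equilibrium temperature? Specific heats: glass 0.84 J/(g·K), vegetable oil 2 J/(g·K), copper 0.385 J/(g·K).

T_f ≈ 21.7 °C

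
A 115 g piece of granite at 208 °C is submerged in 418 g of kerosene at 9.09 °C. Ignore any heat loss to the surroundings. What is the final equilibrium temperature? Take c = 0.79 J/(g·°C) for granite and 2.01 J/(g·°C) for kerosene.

T_f ≈ 28.5 °C

Conservation of energy gives ΣQ = 0:
115*0.79*(T − 208) + 418*2.01*(T − 9.09) = 0
(90.85 + 840.18) T = 90.85*208 + 840.18*9.09
T ≈ 28.50 °C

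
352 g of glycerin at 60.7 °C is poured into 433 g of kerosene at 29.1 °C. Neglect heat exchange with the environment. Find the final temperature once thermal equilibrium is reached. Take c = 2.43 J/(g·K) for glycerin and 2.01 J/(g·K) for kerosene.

Heat gained plus heat lost sum to zero:
352*2.43*(T − 60.7) + 433*2.01*(T − 29.1) = 0
1725.7 T = 77247
T = 77247 / 1725.7 = 44.8 °C

T_f ≈ 44.8 °C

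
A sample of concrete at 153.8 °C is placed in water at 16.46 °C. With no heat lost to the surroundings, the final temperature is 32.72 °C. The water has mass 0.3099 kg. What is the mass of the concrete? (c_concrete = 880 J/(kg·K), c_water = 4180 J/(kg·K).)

m ≈ 0.198 kg

|Q_concrete| = |Q_water|:
m×880×(153.8 − 32.72) = 0.3099×4180×(32.72 − 16.46)
106550 m = 21063  ⇒  m ≈ 0.1977 kg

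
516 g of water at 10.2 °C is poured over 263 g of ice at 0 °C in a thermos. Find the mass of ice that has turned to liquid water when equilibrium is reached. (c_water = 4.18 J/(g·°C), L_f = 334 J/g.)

m_melted ≈ 65.9 g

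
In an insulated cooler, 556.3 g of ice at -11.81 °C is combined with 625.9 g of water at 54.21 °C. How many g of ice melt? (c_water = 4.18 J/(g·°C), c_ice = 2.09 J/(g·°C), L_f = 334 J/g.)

Cooling the water to 0 °C releases 625.9·4.18·54.21 = 141828 J.
Warming the ice to 0 °C takes 556.3·2.09·11.81 = 13731 J, leaving 128096 J for melting.
Melting all 556.3 g of ice would need 556.3·334 = 185804 J.
Since 128096 < 185804 J, not all the ice melts; equilibrium is at 0 °C.
m_melted·334 = 128096  ⇒  m_melted ≈ 383.5 g.

m_melted ≈ 384 g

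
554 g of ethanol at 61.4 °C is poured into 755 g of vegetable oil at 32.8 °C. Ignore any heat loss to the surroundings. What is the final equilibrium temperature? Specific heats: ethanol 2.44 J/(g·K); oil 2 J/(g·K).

T_f ≈ 46.3 °C

With ΣQ=0 the equilibrium temperature is the m·c-weighted mean:
T_f = (1351.8*61.4 + 1510*32.8) / (1351.8 + 1510)
    = 132526 / 2861.8 ≈ 46.31 °C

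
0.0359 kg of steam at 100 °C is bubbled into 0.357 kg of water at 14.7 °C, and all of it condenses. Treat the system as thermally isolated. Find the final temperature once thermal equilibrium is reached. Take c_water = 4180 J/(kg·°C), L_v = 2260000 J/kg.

Energy balance with sensible and latent terms:
latent heat released on condensation: 0.0359×2260000 = 81134; condensate cools 100→T: 0.0359×4180×(T − 100) = 150.06(T − 100); original water: 1492.3(T − 14.7)
1642.3 T = 81134 + 15006 + 21936 = 118076
T ≈ 71.90 °C — below 100 °C, confirming all the steam condensed.

T_f ≈ 71.9 °C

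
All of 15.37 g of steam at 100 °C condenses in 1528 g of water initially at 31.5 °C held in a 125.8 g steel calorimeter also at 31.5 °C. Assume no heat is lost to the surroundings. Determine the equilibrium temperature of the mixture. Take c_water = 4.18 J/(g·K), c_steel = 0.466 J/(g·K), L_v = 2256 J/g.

T_f ≈ 37.5 °C

Energy balance with sensible and latent terms:
condense steam: −15.37·2256 = −34675
  condensate cools 100→T: 15.37·4.18·(T − 100) = 64.25(T − 100)
  original water: 6387(T − 31.5)
  steel cup: 125.8·0.466·(T − 31.5) = 58.62(T − 31.5)
6509.9 T = 34675 + 6424.7 + 203038 = 244138
T ≈ 37.50 °C (< 100 °C, so full condensation is consistent).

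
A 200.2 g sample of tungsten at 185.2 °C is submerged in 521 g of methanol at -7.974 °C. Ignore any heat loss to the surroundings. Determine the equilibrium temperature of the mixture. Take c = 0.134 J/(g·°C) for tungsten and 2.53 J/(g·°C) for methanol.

T_f ≈ -4.1 °C

Taking heat into each body as positive, Σ m c ΔT = 0:
200.2*0.134*(T − 185.2) + 521*2.53*(T − (-7.974)) = 0
(26.83 + 1318.1) T = 26.83*185.2 + 1318.1*(-7.974)
T = -5542.4 / 1345 = -4.12 °C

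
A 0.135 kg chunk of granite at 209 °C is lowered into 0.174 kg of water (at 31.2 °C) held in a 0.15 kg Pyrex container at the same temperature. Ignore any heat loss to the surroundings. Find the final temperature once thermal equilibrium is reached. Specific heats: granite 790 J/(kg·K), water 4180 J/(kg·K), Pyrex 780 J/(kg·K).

Conservation of energy gives ΣQ = 0:
0.135×790×(T − 209) + 0.174×4180×(T − 31.2) + 0.15×780×(T − 31.2) = 0
(106.65 + 727.32 + 117) T = 106.65×209 + 727.32×31.2 + 117×31.2
T = 48633/950.97 ≈ 51.14 °C

T_f ≈ 51.1 °C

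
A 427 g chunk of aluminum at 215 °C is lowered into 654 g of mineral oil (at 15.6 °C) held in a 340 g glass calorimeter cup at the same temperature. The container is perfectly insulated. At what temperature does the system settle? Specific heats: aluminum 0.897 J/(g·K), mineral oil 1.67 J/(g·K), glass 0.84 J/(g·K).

T_f ≈ 59.0 °C

Setting the total heat transfer to zero:
427×0.897×(T − 215) + 654×1.67×(T − 15.6) + 340×0.84×(T − 15.6) = 0
383.02(T − 215) + 1092.2(T − 15.6) + 285.6(T − 15.6) = 0
1760.8 T = 103842
T = 103842 / 1760.8 = 59 °C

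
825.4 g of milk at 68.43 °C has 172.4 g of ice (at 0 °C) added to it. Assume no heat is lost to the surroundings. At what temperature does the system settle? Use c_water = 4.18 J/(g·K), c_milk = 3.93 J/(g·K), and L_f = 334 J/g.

T_f ≈ 41.5 °C

Conservation of energy gives ΣQ = 0:
latent heat to melt: 172.4·334 = 57582; meltwater 0→T: 172.4·4.18·T = 720.63 T; milk: 3243.8(T − 68.43)
3964.5 T = 221975 − 57582 = 164393
T ≈ 41.47 °C — above 0 °C, consistent with complete melting.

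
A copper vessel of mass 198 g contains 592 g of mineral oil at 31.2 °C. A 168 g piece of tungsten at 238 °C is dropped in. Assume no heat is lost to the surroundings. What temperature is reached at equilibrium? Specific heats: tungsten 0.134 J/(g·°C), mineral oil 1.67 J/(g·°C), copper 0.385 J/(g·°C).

T_f ≈ 35.5 °C

Energy conservation, ΣQ = 0:
168*0.134*(T − 238) + 592*1.67*(T − 31.2) + 198*0.385*(T − 31.2) = 0
22.51(T − 238) + 988.64(T − 31.2) + 76.23(T − 31.2) = 0
(22.51 + 988.64 + 76.23) T = 22.51*238 + 988.64*31.2 + 76.23*31.2
T = 38582 / 1087.4 = 35.5 °C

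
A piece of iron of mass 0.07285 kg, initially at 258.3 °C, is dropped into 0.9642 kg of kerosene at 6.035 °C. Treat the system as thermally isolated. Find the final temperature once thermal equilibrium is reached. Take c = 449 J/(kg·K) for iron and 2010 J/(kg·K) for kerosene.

T_f ≈ 10.2 °C

T_f is the heat-capacity-weighted average of the initial temperatures:
T_f = (32.71×258.3 + 1938×6.035) / (32.71 + 1938)
    = 20145 / 1970.8 ≈ 10.22 °C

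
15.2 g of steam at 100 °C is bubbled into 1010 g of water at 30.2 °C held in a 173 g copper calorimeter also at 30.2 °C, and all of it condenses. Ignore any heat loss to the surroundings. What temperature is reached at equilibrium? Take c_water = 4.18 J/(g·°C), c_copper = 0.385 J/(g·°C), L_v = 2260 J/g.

T_f ≈ 39.1 °C

Let T be the final temperature. ΣQ_i = 0:
steam→water at 100 °C releases m L_v = 15.2×2260 = 34352; condensate cools 100→T: 15.2×4.18×(T − 100) = 63.54(T − 100); water warms: 1010×4.18×(T − 30.2) = 4221.8(T − 30.2); cup: 66.61(T − 30.2)
4351.9 T = 34352 + 6353.6 + 129510 = 170215
T ≈ 39.11 °C (< 100 °C, so full condensation is consistent).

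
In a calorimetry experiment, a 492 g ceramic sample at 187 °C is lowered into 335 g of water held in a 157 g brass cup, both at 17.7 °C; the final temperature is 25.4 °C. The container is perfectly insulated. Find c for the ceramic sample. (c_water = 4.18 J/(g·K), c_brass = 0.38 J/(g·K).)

Net heat exchanged in the isolated system is zero:
492·c·(25.4 − 187) + 335·4.18·(25.4 − 17.7) + 157·0.38·(25.4 − 17.7) = 0
-79507 c = -11242
c = -11242/-79507 ≈ 0.1414 J/(g·K)

c ≈ 0.141 J/(g·K)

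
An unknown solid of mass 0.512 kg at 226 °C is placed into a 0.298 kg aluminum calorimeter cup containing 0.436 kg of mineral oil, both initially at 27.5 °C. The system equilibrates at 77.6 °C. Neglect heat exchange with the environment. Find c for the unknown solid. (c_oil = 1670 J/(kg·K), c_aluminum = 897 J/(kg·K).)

c ≈ 656 J/(kg·K)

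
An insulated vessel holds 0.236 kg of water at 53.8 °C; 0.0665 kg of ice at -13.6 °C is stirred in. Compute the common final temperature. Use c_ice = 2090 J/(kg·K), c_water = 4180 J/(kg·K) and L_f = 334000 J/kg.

Heat gained plus heat lost sum to zero:
ice -13.6→0 °C: 0.0665·2090·13.6 = 1890.2; fusion: m_ice L_f = 0.0665·334000 = 22211; warm the meltwater: 277.97 T; water cools: 0.236·4180·(T − 53.8) = 986.48(T − 53.8)
1264.4 T = 53073 − 24101 = 28971
T ≈ 22.91 °C (positive, so assuming full melt was valid).

T_f ≈ 22.9 °C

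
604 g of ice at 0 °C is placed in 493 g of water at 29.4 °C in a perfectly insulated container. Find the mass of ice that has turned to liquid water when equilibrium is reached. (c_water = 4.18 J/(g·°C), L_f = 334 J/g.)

m_melted ≈ 181 g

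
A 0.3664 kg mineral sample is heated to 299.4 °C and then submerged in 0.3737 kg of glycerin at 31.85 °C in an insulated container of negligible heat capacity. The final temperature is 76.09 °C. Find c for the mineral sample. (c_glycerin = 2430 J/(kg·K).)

Heat lost by the mineral sample = heat gained by the glycerin:
0.3664·c·(299.4 − 76.09) = 0.3737·2430·(76.09 − 31.85)
81.82 c = 40174  ⇒  c ≈ 491 J/(kg·K)

c ≈ 491 J/(kg·K)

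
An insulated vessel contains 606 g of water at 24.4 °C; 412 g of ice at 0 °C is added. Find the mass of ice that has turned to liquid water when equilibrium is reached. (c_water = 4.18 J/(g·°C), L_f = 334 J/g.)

Water can give up m c ΔT = 606×4.18×24.4 = 61807 J before reaching 0 °C.
To melt every bit of ice: 412×334 = 137608 J.
Since 61807 < 137608 J, not all the ice melts; equilibrium is at 0 °C.
m_melted×334 = 61807  ⇒  m_melted ≈ 185.1 g.

m_melted ≈ 185 g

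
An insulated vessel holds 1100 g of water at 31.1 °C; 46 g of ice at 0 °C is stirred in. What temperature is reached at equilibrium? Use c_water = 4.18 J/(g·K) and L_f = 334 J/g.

T_f ≈ 26.6 °C

Let T be the final temperature. ΣQ_i = 0:
latent heat to melt: 46·334 = 15364; warm the meltwater: 192.28 T; water: 4598(T − 31.1)
4790.3 T = 142998 − 15364 = 127634
T ≈ 26.64 °C. Since T > 0 °C, the all-ice-melts assumption holds.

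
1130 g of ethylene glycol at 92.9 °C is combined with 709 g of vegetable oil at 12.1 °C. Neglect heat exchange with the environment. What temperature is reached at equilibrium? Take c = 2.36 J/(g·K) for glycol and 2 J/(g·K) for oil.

Taking heat into each body as positive, Σ m c ΔT = 0:
1130*2.36*(T − 92.9) + 709*2*(T − 12.1) = 0
(2666.8 + 1418) T = 2666.8*92.9 + 1418*12.1
T = 264904/4084.8 ≈ 64.85 °C

T_f ≈ 64.9 °C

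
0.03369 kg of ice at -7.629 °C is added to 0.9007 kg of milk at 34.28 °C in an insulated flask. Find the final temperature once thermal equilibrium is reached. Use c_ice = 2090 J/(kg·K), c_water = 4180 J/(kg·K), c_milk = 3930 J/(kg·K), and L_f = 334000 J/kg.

T_f ≈ 29.8 °C

Setting the total heat transfer to zero:
ice -7.629→0 °C: 0.03369×2090×7.629 = 537.17; fusion: m_ice L_f = 0.03369×334000 = 11252; warm the meltwater: 140.82 T; milk cools: 0.9007×3930×(T − 34.28) = 3539.8(T − 34.28)
3680.6 T = 121343 − 11790 = 109553
T ≈ 29.77 °C (positive, so assuming full melt was valid).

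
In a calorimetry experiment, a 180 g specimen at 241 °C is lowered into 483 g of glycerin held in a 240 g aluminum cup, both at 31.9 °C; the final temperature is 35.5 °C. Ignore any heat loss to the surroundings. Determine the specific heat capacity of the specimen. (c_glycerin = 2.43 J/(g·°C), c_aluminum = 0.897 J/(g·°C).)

c ≈ 0.135 J/(g·°C)

Heat gained plus heat lost sum to zero:
180×c×(35.5 − 241) + 483×2.43×(35.5 − 31.9) + 240×0.897×(35.5 − 31.9) = 0
-36990 c = -5000.3
c = -5000.3/-36990 ≈ 0.1352 J/(g·°C)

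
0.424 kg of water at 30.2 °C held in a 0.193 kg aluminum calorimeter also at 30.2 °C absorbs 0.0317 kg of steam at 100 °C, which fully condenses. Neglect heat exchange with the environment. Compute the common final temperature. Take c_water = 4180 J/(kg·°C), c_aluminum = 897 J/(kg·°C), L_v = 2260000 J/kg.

T_f ≈ 69.1 °C

Heat gained plus heat lost sum to zero:
steam→water at 100 °C releases m L_v = 0.0317×2260000 = 71642
  condensed water 100 °C→T: 132.51(T − 100)
  original water: 1772.3(T − 30.2)
  aluminum cup: 0.193×897×(T − 30.2) = 173.12(T − 30.2)
2077.9 T = 71642 + 13251 + 58752 = 143645
T ≈ 69.13 °C (< 100 °C, so full condensation is consistent).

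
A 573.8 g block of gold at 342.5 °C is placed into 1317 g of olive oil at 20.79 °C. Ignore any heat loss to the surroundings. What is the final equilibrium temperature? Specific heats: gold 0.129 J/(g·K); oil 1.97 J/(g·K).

Heat lost by the gold equals heat gained by the oil:
573.8·0.129·(342.5 − T) = 1317·1.97·(T − 20.79)
74.02(342.5 − T) = 2594.5(T − 20.79)
2668.5 T = 79291  ⇒  T ≈ 29.71 °C

T_f ≈ 29.7 °C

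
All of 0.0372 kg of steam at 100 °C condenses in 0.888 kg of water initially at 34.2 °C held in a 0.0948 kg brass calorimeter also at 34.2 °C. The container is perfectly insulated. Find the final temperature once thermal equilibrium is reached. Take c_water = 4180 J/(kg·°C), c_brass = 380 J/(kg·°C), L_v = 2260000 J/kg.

T_f ≈ 58.4 °C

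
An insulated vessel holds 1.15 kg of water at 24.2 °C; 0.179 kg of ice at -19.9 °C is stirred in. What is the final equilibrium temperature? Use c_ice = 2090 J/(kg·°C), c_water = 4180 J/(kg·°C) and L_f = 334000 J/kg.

Energy balance with sensible and latent terms:
ice -19.9→0 °C: 0.179·2090·19.9 = 7444.8; melt ice: 0.179·334000 = 59786; warm the meltwater: 748.22 T; water: 4807(T − 24.2)
5555.2 T = 116329 − 67231 = 49099
T ≈ 8.84 °C. Since T > 0 °C, the all-ice-melts assumption holds.

T_f ≈ 8.8 °C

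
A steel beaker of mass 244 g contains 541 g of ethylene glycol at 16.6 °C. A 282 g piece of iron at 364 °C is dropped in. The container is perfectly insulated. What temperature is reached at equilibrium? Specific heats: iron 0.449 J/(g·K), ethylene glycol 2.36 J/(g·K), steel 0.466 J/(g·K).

Setting the total heat transfer to zero:
282×0.449×(T − 364) + 541×2.36×(T − 16.6) + 244×0.466×(T − 16.6) = 0
126.62(T − 364) + 1276.8(T − 16.6) + 113.7(T − 16.6) = 0
(126.62 + 1276.8 + 113.7) T = 126.62×364 + 1276.8×16.6 + 113.7×16.6
T = 69171/1517.1 ≈ 45.59 °C

T_f ≈ 45.6 °C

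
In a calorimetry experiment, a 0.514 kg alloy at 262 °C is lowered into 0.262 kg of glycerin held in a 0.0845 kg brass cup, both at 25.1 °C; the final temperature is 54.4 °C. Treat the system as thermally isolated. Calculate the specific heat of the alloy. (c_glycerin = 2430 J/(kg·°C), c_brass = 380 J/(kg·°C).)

Let T be the final temperature. ΣQ_i = 0:
0.514·c·(54.4 − 262) + 0.262·2430·(54.4 − 25.1) + 0.0845·380·(54.4 − 25.1) = 0
-106.71 c = -19595
c = -19595/-106.71 ≈ 183.6 J/(kg·°C)

c ≈ 184 J/(kg·°C)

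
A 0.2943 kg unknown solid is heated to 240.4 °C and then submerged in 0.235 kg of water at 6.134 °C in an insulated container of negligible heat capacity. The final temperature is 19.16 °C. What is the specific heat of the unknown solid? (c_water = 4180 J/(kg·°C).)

c ≈ 197 J/(kg·°C)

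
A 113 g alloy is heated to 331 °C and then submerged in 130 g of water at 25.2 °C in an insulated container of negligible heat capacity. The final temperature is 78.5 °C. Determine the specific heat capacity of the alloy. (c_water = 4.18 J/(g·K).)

c ≈ 1.02 J/(g·K)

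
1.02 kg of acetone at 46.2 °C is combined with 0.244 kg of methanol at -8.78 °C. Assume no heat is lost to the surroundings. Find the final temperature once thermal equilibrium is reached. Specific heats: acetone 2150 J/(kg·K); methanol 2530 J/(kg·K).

T_f ≈ 34.1 °C

T_f is the heat-capacity-weighted average of the initial temperatures:
T_f = (2193×46.2 + 617.32×(-8.78)) / (2193 + 617.32)
    = 95897 / 2810.3 ≈ 34.12 °C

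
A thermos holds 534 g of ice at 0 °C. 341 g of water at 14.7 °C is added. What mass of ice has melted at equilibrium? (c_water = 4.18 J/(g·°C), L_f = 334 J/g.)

m_melted ≈ 62.7 g

Heat available from the water dropping to 0 °C: 341·4.18·14.7 = 20953 J.
Fully melting the ice requires m_ice L_f = 534·334 = 178356 J.
Since 20953 < 178356 J, not all the ice melts; equilibrium is at 0 °C.
m_melted·334 = 20953  ⇒  m_melted ≈ 62.73 g.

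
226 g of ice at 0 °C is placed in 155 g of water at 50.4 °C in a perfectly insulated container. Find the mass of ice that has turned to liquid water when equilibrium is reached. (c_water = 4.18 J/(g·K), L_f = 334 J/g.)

Water can give up m c ΔT = 155·4.18·50.4 = 32654 J before reaching 0 °C.
Melting all 226 g of ice would need 226·334 = 75484 J.
Since 32654 < 75484 J, not all the ice melts; equilibrium is at 0 °C.
Mass melted = 32654/334 ≈ 97.77 g.

m_melted ≈ 97.8 g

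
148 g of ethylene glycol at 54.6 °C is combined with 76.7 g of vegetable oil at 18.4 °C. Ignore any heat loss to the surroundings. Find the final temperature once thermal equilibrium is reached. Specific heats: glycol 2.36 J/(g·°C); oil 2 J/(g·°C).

T_f ≈ 43.6 °C

|Q_glycol| = |Q_oil|:
148·2.36·(54.6 − T) = 76.7·2·(T − 18.4)
349.28(54.6 − T) = 153.4(T − 18.4)
502.68 T = 21893  ⇒  T ≈ 43.55 °C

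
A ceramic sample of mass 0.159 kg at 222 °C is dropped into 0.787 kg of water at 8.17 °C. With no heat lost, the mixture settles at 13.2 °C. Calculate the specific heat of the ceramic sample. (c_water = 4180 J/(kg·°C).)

Energy conservation, ΣQ = 0:
0.159·c·(13.2 − 222) + 0.787·4180·(13.2 − 8.17) = 0
-33.2 c = -16547
c = -16547/-33.2 ≈ 498.4 J/(kg·°C)

c ≈ 498 J/(kg·°C)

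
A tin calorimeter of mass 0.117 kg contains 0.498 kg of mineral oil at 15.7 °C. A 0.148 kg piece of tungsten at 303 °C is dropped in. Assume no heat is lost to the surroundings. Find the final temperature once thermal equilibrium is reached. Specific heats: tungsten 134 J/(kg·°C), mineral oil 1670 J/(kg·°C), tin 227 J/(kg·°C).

T_f ≈ 22.2 °C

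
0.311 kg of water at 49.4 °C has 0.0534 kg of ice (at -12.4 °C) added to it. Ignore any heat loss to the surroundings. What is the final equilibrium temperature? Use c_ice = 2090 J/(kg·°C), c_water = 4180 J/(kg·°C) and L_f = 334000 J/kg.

T_f ≈ 29.5 °C

Sum of m c ΔT and latent-heat terms is zero:
warm ice to 0 °C: 0.0534×2090×(0 − (-12.4)) = 1383.9; melt ice: 0.0534×334000 = 17836; warm the meltwater: 223.21 T; water cools: 0.311×4180×(T − 49.4) = 1300(T − 49.4)
1523.2 T = 64219 − 19220 = 44999
T ≈ 29.54 °C — above 0 °C, consistent with complete melting.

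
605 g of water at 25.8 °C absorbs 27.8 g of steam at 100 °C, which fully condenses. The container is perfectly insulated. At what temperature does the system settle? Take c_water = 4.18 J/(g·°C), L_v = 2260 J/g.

Taking heat into each body as positive, Σ m c ΔT = 0:
latent heat released on condensation: 27.8·2260 = 62828
  condensate cools 100→T: 27.8·4.18·(T − 100) = 116.2(T − 100)
  original water: 2528.9(T − 25.8)
2645.1 T = 62828 + 11620 + 65246 = 139694
T ≈ 52.81 °C (< 100 °C, so full condensation is consistent).

T_f ≈ 52.8 °C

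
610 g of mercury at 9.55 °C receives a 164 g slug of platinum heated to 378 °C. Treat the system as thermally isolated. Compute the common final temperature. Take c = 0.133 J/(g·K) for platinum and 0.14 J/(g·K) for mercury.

Let T be the final temperature. ΣQ_i = 0:
164×0.133×(T − 378) + 610×0.14×(T − 9.55) = 0
21.81(T − 378) + 85.4(T − 9.55) = 0
(21.81 + 85.4) T = 21.81×378 + 85.4×9.55
T = 9060.5/107.21 ≈ 84.51 °C

T_f ≈ 84.5 °C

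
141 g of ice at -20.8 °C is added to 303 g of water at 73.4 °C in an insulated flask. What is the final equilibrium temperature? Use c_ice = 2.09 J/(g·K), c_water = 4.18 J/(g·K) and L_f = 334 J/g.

T_f ≈ 21.4 °C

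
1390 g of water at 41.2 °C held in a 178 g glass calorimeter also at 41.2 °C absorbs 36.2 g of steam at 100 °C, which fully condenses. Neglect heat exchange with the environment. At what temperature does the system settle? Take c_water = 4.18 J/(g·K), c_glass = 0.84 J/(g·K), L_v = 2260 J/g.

T_f ≈ 56.0 °C

Energy conservation, ΣQ = 0:
condense steam: −36.2×2260 = −81812; condensed water 100 °C→T: 151.32(T − 100); water warms: 1390×4.18×(T − 41.2) = 5810.2(T − 41.2); cup: 149.52(T − 41.2)
6111 T = 81812 + 15132 + 245540 = 342484
T ≈ 56.04 °C (< 100 °C, so full condensation is consistent).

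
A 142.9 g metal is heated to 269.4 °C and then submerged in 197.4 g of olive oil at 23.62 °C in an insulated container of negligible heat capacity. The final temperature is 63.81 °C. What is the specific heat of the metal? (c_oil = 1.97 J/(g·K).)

c ≈ 0.532 J/(g·K)

m_s c (T_s − T_f) = m_oil c_oil (T_f − T_0):
142.9×c×(269.4 − 63.81) = 197.4×1.97×(63.81 − 23.62)
29379 c = 15629  ⇒  c ≈ 0.532 J/(g·K)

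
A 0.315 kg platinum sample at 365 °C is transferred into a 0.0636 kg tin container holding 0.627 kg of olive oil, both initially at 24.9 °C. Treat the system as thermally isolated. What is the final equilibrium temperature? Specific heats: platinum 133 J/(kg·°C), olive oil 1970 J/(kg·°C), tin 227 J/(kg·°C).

T_f ≈ 35.9 °C

Setting the total heat transfer to zero:
0.315×133×(T − 365) + 0.627×1970×(T − 24.9) + 0.0636×227×(T − 24.9) = 0
(41.9 + 1235.2 + 14.44) T = 41.9×365 + 1235.2×24.9 + 14.44×24.9
T ≈ 35.93 °C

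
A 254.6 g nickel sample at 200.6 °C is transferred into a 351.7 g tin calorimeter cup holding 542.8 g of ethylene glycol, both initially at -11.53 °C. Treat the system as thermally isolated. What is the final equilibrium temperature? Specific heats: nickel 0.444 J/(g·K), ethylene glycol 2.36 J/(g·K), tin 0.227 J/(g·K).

Energy conservation, ΣQ = 0:
254.6*0.444*(T − 200.6) + 542.8*2.36*(T − (-11.53)) + 351.7*0.227*(T − (-11.53)) = 0
(113.04 + 1281 + 79.84) T = 113.04*200.6 + 1281*(-11.53) + 79.84*(-11.53)
T ≈ 4.74 °C

T_f ≈ 4.7 °C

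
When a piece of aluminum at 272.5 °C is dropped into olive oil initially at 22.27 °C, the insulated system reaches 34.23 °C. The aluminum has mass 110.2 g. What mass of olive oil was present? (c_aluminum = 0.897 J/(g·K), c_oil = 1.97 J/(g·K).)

|Q_aluminum| = |Q_oil|:
110.2×0.897×(272.5 − 34.23) = m×1.97×(34.23 − 22.27)
23.56 m = 23553  ⇒  m ≈ 999.6 g

m ≈ 1000 g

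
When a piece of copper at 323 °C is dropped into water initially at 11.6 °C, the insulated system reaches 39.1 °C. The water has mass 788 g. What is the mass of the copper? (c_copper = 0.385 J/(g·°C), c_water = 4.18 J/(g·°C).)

|Q_copper| = |Q_water|:
m·0.385·(323 − 39.1) = 788·4.18·(39.1 − 11.6)
109.3 m = 90581  ⇒  m ≈ 828.7 g

m ≈ 829 g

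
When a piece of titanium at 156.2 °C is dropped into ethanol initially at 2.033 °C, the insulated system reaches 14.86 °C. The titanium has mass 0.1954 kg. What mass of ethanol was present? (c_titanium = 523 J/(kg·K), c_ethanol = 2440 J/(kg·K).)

Let T be the final temperature. ΣQ_i = 0:
0.1954·523·(14.86 − 156.2) + m·2440·(14.86 − 2.033) = 0
31298 m = 14444
m = 14444/31298 ≈ 0.4615 kg

m ≈ 0.462 kg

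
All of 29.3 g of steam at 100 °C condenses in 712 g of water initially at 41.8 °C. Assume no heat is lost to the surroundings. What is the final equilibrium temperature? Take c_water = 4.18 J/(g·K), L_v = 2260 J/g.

T_f ≈ 65.5 °C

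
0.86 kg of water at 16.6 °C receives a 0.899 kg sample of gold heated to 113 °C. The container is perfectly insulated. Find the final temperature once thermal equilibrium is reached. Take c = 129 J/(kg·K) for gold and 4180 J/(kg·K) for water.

T_f ≈ 19.6 °C

Net heat exchanged in the isolated system is zero:
0.899×129×(T − 113) + 0.86×4180×(T − 16.6) = 0
(115.97 + 3594.8) T = 115.97×113 + 3594.8×16.6
T = 72778 / 3710.8 = 19.6 °C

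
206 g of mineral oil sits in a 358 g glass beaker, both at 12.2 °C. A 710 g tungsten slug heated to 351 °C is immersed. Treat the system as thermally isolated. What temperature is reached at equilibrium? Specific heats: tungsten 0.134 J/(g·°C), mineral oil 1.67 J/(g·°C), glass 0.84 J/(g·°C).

T_f = Σ m_i c_i T_i / Σ m_i c_i:
T_f = (95.14·351 + 344.02·12.2 + 300.72·12.2) / (95.14 + 344.02 + 300.72)
    = 41260 / 739.88 ≈ 55.77 °C

T_f ≈ 55.8 °C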